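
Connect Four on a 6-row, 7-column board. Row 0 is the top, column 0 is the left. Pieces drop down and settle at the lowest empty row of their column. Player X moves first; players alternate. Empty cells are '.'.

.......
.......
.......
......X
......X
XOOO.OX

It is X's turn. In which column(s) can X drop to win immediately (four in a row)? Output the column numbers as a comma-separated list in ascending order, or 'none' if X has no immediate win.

Answer: 6

Derivation:
col 0: drop X → no win
col 1: drop X → no win
col 2: drop X → no win
col 3: drop X → no win
col 4: drop X → no win
col 5: drop X → no win
col 6: drop X → WIN!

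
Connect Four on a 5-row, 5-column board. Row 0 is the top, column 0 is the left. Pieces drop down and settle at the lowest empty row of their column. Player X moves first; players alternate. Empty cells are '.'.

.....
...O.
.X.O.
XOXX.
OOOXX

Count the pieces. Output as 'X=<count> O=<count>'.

X=6 O=6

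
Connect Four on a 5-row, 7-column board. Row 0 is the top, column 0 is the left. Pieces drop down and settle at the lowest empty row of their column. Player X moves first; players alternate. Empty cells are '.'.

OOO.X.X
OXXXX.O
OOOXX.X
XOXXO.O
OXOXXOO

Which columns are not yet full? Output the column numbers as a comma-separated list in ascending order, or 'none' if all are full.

Answer: 3,5

Derivation:
col 0: top cell = 'O' → FULL
col 1: top cell = 'O' → FULL
col 2: top cell = 'O' → FULL
col 3: top cell = '.' → open
col 4: top cell = 'X' → FULL
col 5: top cell = '.' → open
col 6: top cell = 'X' → FULL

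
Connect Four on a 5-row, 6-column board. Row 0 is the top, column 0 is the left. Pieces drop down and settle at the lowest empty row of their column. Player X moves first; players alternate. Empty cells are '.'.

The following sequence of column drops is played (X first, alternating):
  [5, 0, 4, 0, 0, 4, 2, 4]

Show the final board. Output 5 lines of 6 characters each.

Move 1: X drops in col 5, lands at row 4
Move 2: O drops in col 0, lands at row 4
Move 3: X drops in col 4, lands at row 4
Move 4: O drops in col 0, lands at row 3
Move 5: X drops in col 0, lands at row 2
Move 6: O drops in col 4, lands at row 3
Move 7: X drops in col 2, lands at row 4
Move 8: O drops in col 4, lands at row 2

Answer: ......
......
X...O.
O...O.
O.X.XX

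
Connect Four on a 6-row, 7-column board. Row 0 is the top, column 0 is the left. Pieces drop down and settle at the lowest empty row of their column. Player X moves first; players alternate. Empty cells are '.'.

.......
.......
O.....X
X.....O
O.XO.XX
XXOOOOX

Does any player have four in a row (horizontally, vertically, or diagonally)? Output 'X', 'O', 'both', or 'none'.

O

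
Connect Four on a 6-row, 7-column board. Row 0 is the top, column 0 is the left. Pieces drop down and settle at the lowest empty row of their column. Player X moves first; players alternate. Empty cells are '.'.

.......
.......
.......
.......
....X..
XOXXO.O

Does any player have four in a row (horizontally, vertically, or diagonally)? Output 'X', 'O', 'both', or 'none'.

none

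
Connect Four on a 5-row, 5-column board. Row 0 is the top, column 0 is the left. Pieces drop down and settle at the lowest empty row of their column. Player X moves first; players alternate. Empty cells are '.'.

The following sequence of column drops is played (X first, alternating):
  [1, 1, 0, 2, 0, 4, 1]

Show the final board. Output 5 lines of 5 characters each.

Move 1: X drops in col 1, lands at row 4
Move 2: O drops in col 1, lands at row 3
Move 3: X drops in col 0, lands at row 4
Move 4: O drops in col 2, lands at row 4
Move 5: X drops in col 0, lands at row 3
Move 6: O drops in col 4, lands at row 4
Move 7: X drops in col 1, lands at row 2

Answer: .....
.....
.X...
XO...
XXO.O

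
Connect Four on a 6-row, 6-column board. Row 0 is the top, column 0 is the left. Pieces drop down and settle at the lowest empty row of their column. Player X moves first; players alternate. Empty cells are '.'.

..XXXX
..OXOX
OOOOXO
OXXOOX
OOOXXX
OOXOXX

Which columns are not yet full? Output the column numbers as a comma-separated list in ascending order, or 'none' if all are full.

col 0: top cell = '.' → open
col 1: top cell = '.' → open
col 2: top cell = 'X' → FULL
col 3: top cell = 'X' → FULL
col 4: top cell = 'X' → FULL
col 5: top cell = 'X' → FULL

Answer: 0,1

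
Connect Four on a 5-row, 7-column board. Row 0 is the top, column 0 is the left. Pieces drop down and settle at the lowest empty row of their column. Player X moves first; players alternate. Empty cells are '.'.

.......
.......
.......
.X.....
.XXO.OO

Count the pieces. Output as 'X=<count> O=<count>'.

X=3 O=3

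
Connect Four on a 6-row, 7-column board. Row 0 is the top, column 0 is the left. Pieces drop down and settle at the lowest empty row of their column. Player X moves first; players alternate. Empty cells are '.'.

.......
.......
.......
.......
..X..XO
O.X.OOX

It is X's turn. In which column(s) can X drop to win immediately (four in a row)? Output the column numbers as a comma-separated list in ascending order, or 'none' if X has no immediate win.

Answer: none

Derivation:
col 0: drop X → no win
col 1: drop X → no win
col 2: drop X → no win
col 3: drop X → no win
col 4: drop X → no win
col 5: drop X → no win
col 6: drop X → no win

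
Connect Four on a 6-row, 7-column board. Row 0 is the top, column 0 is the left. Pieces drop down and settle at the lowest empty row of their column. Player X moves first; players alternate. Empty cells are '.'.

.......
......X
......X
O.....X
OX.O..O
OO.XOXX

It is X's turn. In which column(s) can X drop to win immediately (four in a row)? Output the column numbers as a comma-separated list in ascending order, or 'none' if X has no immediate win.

Answer: 6

Derivation:
col 0: drop X → no win
col 1: drop X → no win
col 2: drop X → no win
col 3: drop X → no win
col 4: drop X → no win
col 5: drop X → no win
col 6: drop X → WIN!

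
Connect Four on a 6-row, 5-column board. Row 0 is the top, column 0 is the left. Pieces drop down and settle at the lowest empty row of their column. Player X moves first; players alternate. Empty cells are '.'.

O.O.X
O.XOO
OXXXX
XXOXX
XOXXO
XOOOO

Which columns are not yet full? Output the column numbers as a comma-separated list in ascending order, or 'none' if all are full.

col 0: top cell = 'O' → FULL
col 1: top cell = '.' → open
col 2: top cell = 'O' → FULL
col 3: top cell = '.' → open
col 4: top cell = 'X' → FULL

Answer: 1,3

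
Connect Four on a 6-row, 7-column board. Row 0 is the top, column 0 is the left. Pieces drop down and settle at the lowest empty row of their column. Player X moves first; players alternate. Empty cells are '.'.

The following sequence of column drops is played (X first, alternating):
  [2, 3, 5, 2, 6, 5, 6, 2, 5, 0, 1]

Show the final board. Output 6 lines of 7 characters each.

Answer: .......
.......
.......
..O..X.
..O..OX
OXXO.XX

Derivation:
Move 1: X drops in col 2, lands at row 5
Move 2: O drops in col 3, lands at row 5
Move 3: X drops in col 5, lands at row 5
Move 4: O drops in col 2, lands at row 4
Move 5: X drops in col 6, lands at row 5
Move 6: O drops in col 5, lands at row 4
Move 7: X drops in col 6, lands at row 4
Move 8: O drops in col 2, lands at row 3
Move 9: X drops in col 5, lands at row 3
Move 10: O drops in col 0, lands at row 5
Move 11: X drops in col 1, lands at row 5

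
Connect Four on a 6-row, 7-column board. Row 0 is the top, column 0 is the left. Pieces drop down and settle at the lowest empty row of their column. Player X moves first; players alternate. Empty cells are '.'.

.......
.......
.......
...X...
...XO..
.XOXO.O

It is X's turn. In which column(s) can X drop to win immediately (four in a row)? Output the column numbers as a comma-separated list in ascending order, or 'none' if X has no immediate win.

col 0: drop X → no win
col 1: drop X → no win
col 2: drop X → no win
col 3: drop X → WIN!
col 4: drop X → no win
col 5: drop X → no win
col 6: drop X → no win

Answer: 3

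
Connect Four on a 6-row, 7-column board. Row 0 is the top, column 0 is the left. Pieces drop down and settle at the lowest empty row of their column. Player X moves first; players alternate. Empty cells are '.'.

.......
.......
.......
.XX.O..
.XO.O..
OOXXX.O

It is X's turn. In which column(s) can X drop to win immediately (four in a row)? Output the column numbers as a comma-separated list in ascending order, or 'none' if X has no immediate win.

Answer: 5

Derivation:
col 0: drop X → no win
col 1: drop X → no win
col 2: drop X → no win
col 3: drop X → no win
col 4: drop X → no win
col 5: drop X → WIN!
col 6: drop X → no win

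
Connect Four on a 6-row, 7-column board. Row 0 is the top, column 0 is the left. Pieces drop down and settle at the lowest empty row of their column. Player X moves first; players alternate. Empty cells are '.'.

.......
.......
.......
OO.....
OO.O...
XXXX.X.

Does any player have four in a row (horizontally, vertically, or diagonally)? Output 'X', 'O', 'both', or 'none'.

X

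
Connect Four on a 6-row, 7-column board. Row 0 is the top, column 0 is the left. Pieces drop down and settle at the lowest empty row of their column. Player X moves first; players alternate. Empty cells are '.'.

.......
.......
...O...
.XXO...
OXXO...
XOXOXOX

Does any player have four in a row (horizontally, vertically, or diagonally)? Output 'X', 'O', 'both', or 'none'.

O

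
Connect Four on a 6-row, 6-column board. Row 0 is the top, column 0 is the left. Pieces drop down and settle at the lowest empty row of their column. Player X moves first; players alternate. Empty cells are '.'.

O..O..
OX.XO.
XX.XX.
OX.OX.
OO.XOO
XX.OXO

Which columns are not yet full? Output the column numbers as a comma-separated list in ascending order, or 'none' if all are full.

col 0: top cell = 'O' → FULL
col 1: top cell = '.' → open
col 2: top cell = '.' → open
col 3: top cell = 'O' → FULL
col 4: top cell = '.' → open
col 5: top cell = '.' → open

Answer: 1,2,4,5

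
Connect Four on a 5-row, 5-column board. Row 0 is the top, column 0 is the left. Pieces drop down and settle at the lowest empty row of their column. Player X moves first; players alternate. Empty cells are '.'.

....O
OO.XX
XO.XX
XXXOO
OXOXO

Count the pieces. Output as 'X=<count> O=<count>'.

X=10 O=9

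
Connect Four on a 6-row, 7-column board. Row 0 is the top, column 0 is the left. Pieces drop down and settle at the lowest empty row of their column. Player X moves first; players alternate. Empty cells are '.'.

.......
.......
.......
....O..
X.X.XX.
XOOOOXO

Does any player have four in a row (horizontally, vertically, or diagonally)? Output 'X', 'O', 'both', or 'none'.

O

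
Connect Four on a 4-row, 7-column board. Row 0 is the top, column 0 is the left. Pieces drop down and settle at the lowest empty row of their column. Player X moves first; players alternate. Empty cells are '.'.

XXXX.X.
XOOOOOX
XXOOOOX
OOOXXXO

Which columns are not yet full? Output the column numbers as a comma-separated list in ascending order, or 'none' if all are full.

col 0: top cell = 'X' → FULL
col 1: top cell = 'X' → FULL
col 2: top cell = 'X' → FULL
col 3: top cell = 'X' → FULL
col 4: top cell = '.' → open
col 5: top cell = 'X' → FULL
col 6: top cell = '.' → open

Answer: 4,6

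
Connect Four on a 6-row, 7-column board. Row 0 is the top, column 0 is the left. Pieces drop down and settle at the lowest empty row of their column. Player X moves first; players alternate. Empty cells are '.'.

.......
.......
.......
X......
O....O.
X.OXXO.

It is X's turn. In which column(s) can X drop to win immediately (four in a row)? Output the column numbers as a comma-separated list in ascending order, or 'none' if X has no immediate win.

col 0: drop X → no win
col 1: drop X → no win
col 2: drop X → no win
col 3: drop X → no win
col 4: drop X → no win
col 5: drop X → no win
col 6: drop X → no win

Answer: none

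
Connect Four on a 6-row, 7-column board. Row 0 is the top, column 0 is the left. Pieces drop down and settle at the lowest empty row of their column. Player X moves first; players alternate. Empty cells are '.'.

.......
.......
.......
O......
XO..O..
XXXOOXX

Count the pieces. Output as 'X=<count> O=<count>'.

X=6 O=5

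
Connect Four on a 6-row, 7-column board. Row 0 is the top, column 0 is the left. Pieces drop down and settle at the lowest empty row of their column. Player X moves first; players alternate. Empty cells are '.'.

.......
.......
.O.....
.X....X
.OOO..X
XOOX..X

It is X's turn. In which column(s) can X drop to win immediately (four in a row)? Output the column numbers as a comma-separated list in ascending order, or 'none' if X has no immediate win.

col 0: drop X → no win
col 1: drop X → no win
col 2: drop X → no win
col 3: drop X → no win
col 4: drop X → no win
col 5: drop X → no win
col 6: drop X → WIN!

Answer: 6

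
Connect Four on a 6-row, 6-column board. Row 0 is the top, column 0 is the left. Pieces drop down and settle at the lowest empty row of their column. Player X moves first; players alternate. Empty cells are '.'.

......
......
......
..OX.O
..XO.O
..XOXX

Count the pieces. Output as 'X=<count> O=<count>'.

X=5 O=5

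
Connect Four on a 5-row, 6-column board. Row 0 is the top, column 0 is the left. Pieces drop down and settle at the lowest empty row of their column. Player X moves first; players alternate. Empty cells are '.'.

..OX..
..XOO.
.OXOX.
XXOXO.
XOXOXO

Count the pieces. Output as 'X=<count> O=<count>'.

X=10 O=10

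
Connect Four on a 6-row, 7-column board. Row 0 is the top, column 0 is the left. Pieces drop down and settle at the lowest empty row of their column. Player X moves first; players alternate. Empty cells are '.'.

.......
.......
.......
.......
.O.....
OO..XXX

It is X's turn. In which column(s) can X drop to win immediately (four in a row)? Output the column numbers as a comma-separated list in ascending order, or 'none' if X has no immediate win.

col 0: drop X → no win
col 1: drop X → no win
col 2: drop X → no win
col 3: drop X → WIN!
col 4: drop X → no win
col 5: drop X → no win
col 6: drop X → no win

Answer: 3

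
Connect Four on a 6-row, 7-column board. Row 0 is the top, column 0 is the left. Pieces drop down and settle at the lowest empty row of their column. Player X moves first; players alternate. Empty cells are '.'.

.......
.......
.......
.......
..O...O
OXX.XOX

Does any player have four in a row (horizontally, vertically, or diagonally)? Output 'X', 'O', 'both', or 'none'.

none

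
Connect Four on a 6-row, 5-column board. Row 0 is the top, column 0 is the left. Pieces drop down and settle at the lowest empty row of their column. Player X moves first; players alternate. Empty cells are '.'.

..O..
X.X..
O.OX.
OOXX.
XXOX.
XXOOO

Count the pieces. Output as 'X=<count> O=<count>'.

X=10 O=9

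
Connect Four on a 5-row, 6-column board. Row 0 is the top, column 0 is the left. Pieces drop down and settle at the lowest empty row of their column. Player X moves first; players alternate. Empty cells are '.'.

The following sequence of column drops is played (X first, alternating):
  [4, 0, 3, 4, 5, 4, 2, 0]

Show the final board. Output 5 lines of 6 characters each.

Answer: ......
......
....O.
O...O.
O.XXXX

Derivation:
Move 1: X drops in col 4, lands at row 4
Move 2: O drops in col 0, lands at row 4
Move 3: X drops in col 3, lands at row 4
Move 4: O drops in col 4, lands at row 3
Move 5: X drops in col 5, lands at row 4
Move 6: O drops in col 4, lands at row 2
Move 7: X drops in col 2, lands at row 4
Move 8: O drops in col 0, lands at row 3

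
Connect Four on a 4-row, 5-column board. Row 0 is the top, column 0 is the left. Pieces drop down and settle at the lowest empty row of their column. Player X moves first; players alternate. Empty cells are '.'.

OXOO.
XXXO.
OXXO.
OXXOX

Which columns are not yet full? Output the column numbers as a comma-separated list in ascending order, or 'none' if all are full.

Answer: 4

Derivation:
col 0: top cell = 'O' → FULL
col 1: top cell = 'X' → FULL
col 2: top cell = 'O' → FULL
col 3: top cell = 'O' → FULL
col 4: top cell = '.' → open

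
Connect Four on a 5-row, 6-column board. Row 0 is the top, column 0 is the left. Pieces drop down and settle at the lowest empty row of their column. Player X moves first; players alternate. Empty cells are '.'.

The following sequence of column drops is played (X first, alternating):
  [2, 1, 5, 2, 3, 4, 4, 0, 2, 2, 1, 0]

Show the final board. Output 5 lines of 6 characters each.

Answer: ......
..O...
..X...
OXO.X.
OOXXOX

Derivation:
Move 1: X drops in col 2, lands at row 4
Move 2: O drops in col 1, lands at row 4
Move 3: X drops in col 5, lands at row 4
Move 4: O drops in col 2, lands at row 3
Move 5: X drops in col 3, lands at row 4
Move 6: O drops in col 4, lands at row 4
Move 7: X drops in col 4, lands at row 3
Move 8: O drops in col 0, lands at row 4
Move 9: X drops in col 2, lands at row 2
Move 10: O drops in col 2, lands at row 1
Move 11: X drops in col 1, lands at row 3
Move 12: O drops in col 0, lands at row 3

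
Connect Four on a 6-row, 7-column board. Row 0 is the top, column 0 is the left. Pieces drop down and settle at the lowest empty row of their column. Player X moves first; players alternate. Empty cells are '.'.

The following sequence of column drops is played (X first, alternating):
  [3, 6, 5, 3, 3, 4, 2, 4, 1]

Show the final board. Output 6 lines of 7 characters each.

Answer: .......
.......
.......
...X...
...OO..
.XXXOXO

Derivation:
Move 1: X drops in col 3, lands at row 5
Move 2: O drops in col 6, lands at row 5
Move 3: X drops in col 5, lands at row 5
Move 4: O drops in col 3, lands at row 4
Move 5: X drops in col 3, lands at row 3
Move 6: O drops in col 4, lands at row 5
Move 7: X drops in col 2, lands at row 5
Move 8: O drops in col 4, lands at row 4
Move 9: X drops in col 1, lands at row 5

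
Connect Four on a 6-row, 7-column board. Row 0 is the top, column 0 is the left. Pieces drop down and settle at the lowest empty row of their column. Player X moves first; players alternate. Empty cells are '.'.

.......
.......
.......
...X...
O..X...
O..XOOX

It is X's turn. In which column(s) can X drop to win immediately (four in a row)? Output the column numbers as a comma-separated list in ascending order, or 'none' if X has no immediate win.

col 0: drop X → no win
col 1: drop X → no win
col 2: drop X → no win
col 3: drop X → WIN!
col 4: drop X → no win
col 5: drop X → no win
col 6: drop X → no win

Answer: 3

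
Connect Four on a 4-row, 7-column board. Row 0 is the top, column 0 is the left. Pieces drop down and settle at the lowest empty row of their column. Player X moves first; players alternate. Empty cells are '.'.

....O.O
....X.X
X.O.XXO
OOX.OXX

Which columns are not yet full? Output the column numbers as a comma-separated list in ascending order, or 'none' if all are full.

Answer: 0,1,2,3,5

Derivation:
col 0: top cell = '.' → open
col 1: top cell = '.' → open
col 2: top cell = '.' → open
col 3: top cell = '.' → open
col 4: top cell = 'O' → FULL
col 5: top cell = '.' → open
col 6: top cell = 'O' → FULL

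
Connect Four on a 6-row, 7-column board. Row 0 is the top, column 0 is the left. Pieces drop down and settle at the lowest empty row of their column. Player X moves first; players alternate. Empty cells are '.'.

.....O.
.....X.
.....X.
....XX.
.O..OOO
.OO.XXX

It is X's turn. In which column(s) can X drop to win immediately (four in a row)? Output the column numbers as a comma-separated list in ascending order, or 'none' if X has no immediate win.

Answer: 3

Derivation:
col 0: drop X → no win
col 1: drop X → no win
col 2: drop X → no win
col 3: drop X → WIN!
col 4: drop X → no win
col 6: drop X → no win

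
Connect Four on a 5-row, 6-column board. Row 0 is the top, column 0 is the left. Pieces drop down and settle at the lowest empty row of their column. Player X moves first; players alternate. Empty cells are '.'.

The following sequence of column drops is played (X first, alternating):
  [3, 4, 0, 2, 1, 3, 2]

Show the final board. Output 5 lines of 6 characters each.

Move 1: X drops in col 3, lands at row 4
Move 2: O drops in col 4, lands at row 4
Move 3: X drops in col 0, lands at row 4
Move 4: O drops in col 2, lands at row 4
Move 5: X drops in col 1, lands at row 4
Move 6: O drops in col 3, lands at row 3
Move 7: X drops in col 2, lands at row 3

Answer: ......
......
......
..XO..
XXOXO.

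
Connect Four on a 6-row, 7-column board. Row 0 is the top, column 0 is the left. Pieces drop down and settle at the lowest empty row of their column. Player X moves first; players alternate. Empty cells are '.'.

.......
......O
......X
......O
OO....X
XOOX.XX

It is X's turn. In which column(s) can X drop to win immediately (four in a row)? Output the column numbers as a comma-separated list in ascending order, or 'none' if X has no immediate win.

Answer: 4

Derivation:
col 0: drop X → no win
col 1: drop X → no win
col 2: drop X → no win
col 3: drop X → no win
col 4: drop X → WIN!
col 5: drop X → no win
col 6: drop X → no win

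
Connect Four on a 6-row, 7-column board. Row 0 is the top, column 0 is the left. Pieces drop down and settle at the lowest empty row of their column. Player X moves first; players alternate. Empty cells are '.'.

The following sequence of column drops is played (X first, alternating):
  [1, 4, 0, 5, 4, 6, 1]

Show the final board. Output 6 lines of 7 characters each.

Answer: .......
.......
.......
.......
.X..X..
XX..OOO

Derivation:
Move 1: X drops in col 1, lands at row 5
Move 2: O drops in col 4, lands at row 5
Move 3: X drops in col 0, lands at row 5
Move 4: O drops in col 5, lands at row 5
Move 5: X drops in col 4, lands at row 4
Move 6: O drops in col 6, lands at row 5
Move 7: X drops in col 1, lands at row 4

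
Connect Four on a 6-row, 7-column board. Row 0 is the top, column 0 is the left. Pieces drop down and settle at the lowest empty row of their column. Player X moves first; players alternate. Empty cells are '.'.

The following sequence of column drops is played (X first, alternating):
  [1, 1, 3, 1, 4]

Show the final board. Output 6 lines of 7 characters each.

Answer: .......
.......
.......
.O.....
.O.....
.X.XX..

Derivation:
Move 1: X drops in col 1, lands at row 5
Move 2: O drops in col 1, lands at row 4
Move 3: X drops in col 3, lands at row 5
Move 4: O drops in col 1, lands at row 3
Move 5: X drops in col 4, lands at row 5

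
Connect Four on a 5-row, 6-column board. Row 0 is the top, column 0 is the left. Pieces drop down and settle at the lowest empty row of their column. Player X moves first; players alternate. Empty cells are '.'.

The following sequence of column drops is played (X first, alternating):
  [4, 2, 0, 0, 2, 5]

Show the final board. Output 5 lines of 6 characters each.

Answer: ......
......
......
O.X...
X.O.XO

Derivation:
Move 1: X drops in col 4, lands at row 4
Move 2: O drops in col 2, lands at row 4
Move 3: X drops in col 0, lands at row 4
Move 4: O drops in col 0, lands at row 3
Move 5: X drops in col 2, lands at row 3
Move 6: O drops in col 5, lands at row 4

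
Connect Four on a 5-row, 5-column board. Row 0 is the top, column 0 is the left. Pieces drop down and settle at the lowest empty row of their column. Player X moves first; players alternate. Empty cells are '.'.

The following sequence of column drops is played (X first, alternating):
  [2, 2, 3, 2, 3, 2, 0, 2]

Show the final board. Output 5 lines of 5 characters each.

Move 1: X drops in col 2, lands at row 4
Move 2: O drops in col 2, lands at row 3
Move 3: X drops in col 3, lands at row 4
Move 4: O drops in col 2, lands at row 2
Move 5: X drops in col 3, lands at row 3
Move 6: O drops in col 2, lands at row 1
Move 7: X drops in col 0, lands at row 4
Move 8: O drops in col 2, lands at row 0

Answer: ..O..
..O..
..O..
..OX.
X.XX.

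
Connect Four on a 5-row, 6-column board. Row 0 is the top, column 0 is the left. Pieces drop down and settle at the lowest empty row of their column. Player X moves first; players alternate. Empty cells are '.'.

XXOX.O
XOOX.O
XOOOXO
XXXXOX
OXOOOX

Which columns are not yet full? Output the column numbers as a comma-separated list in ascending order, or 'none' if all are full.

Answer: 4

Derivation:
col 0: top cell = 'X' → FULL
col 1: top cell = 'X' → FULL
col 2: top cell = 'O' → FULL
col 3: top cell = 'X' → FULL
col 4: top cell = '.' → open
col 5: top cell = 'O' → FULL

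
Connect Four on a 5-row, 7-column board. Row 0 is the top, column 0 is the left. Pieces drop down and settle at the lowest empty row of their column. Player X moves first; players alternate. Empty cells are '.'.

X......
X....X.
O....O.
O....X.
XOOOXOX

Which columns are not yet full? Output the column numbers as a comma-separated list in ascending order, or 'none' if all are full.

Answer: 1,2,3,4,5,6

Derivation:
col 0: top cell = 'X' → FULL
col 1: top cell = '.' → open
col 2: top cell = '.' → open
col 3: top cell = '.' → open
col 4: top cell = '.' → open
col 5: top cell = '.' → open
col 6: top cell = '.' → open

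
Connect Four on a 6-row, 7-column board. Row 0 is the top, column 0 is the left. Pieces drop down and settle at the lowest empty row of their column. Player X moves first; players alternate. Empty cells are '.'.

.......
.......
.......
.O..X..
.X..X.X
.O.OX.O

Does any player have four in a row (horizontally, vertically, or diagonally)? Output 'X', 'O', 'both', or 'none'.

none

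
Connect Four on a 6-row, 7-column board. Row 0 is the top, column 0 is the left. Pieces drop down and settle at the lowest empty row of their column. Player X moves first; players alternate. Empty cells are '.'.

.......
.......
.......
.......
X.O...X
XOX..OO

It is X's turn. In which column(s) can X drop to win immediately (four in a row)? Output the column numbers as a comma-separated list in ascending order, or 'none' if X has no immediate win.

Answer: none

Derivation:
col 0: drop X → no win
col 1: drop X → no win
col 2: drop X → no win
col 3: drop X → no win
col 4: drop X → no win
col 5: drop X → no win
col 6: drop X → no win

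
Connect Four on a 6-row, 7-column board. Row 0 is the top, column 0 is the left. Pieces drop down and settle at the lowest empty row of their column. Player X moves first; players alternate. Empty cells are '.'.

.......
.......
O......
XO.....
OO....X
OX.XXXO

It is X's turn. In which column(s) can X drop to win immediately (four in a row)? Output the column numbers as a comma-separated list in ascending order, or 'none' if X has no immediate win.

col 0: drop X → no win
col 1: drop X → no win
col 2: drop X → WIN!
col 3: drop X → no win
col 4: drop X → no win
col 5: drop X → no win
col 6: drop X → no win

Answer: 2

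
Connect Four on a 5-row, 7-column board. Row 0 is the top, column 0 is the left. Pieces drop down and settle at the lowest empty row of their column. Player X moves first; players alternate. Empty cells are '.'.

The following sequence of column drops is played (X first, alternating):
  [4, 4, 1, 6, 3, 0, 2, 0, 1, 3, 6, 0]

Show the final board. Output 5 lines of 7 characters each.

Answer: .......
.......
O......
OX.OO.X
OXXXX.O

Derivation:
Move 1: X drops in col 4, lands at row 4
Move 2: O drops in col 4, lands at row 3
Move 3: X drops in col 1, lands at row 4
Move 4: O drops in col 6, lands at row 4
Move 5: X drops in col 3, lands at row 4
Move 6: O drops in col 0, lands at row 4
Move 7: X drops in col 2, lands at row 4
Move 8: O drops in col 0, lands at row 3
Move 9: X drops in col 1, lands at row 3
Move 10: O drops in col 3, lands at row 3
Move 11: X drops in col 6, lands at row 3
Move 12: O drops in col 0, lands at row 2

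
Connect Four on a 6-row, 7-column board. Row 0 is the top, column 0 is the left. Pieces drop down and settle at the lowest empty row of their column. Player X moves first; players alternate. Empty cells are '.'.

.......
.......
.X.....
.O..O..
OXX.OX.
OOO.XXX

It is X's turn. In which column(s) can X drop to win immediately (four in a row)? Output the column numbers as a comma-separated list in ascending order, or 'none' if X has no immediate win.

col 0: drop X → no win
col 1: drop X → no win
col 2: drop X → no win
col 3: drop X → WIN!
col 4: drop X → no win
col 5: drop X → no win
col 6: drop X → no win

Answer: 3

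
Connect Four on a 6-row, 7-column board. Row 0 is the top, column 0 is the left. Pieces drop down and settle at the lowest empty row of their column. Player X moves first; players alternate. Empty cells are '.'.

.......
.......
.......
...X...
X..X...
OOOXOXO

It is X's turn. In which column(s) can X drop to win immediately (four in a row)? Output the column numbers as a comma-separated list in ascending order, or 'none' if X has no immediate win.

col 0: drop X → no win
col 1: drop X → no win
col 2: drop X → no win
col 3: drop X → WIN!
col 4: drop X → no win
col 5: drop X → no win
col 6: drop X → no win

Answer: 3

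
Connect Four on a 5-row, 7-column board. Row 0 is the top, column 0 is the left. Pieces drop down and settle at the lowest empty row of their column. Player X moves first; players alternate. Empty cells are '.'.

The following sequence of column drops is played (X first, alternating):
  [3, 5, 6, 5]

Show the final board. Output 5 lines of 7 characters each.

Answer: .......
.......
.......
.....O.
...X.OX

Derivation:
Move 1: X drops in col 3, lands at row 4
Move 2: O drops in col 5, lands at row 4
Move 3: X drops in col 6, lands at row 4
Move 4: O drops in col 5, lands at row 3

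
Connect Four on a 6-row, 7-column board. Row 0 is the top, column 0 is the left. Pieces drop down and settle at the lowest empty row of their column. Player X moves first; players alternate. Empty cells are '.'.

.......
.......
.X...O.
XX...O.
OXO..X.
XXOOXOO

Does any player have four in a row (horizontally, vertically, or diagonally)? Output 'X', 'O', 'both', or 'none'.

X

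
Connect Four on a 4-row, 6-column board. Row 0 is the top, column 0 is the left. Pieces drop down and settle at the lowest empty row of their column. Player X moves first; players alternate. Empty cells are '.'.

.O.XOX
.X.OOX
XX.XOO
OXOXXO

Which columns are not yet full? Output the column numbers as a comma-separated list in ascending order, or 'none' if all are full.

col 0: top cell = '.' → open
col 1: top cell = 'O' → FULL
col 2: top cell = '.' → open
col 3: top cell = 'X' → FULL
col 4: top cell = 'O' → FULL
col 5: top cell = 'X' → FULL

Answer: 0,2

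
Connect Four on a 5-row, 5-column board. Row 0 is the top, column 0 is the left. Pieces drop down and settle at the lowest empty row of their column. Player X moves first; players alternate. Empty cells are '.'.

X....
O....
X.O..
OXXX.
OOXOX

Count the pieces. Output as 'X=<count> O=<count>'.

X=7 O=6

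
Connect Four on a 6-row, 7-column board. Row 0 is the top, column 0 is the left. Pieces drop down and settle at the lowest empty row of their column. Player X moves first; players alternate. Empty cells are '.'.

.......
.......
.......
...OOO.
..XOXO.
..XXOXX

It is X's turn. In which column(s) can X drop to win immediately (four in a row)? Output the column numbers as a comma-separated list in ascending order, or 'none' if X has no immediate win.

Answer: none

Derivation:
col 0: drop X → no win
col 1: drop X → no win
col 2: drop X → no win
col 3: drop X → no win
col 4: drop X → no win
col 5: drop X → no win
col 6: drop X → no win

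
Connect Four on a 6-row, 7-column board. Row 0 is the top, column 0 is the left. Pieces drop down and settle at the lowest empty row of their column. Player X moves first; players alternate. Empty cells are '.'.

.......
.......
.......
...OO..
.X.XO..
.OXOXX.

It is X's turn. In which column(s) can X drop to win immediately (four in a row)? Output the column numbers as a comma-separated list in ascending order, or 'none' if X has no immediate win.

Answer: none

Derivation:
col 0: drop X → no win
col 1: drop X → no win
col 2: drop X → no win
col 3: drop X → no win
col 4: drop X → no win
col 5: drop X → no win
col 6: drop X → no win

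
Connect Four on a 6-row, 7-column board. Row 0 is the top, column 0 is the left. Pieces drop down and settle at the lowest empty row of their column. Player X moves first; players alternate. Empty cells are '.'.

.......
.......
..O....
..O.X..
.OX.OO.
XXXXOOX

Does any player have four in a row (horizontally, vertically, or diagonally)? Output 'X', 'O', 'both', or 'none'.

X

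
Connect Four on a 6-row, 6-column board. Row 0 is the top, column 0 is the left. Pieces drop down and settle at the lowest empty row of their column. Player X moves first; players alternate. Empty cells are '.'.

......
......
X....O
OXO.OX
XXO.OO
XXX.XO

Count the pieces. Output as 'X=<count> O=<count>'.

X=9 O=8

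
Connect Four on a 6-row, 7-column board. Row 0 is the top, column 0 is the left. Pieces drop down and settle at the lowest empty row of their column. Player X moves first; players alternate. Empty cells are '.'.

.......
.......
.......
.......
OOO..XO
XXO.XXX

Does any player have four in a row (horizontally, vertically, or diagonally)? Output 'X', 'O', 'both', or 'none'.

none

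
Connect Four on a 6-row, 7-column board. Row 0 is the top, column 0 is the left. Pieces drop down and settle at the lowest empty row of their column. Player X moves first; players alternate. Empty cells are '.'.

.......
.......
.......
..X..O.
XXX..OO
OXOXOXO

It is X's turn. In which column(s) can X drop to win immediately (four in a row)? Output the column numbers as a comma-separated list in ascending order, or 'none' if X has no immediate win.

Answer: 3

Derivation:
col 0: drop X → no win
col 1: drop X → no win
col 2: drop X → no win
col 3: drop X → WIN!
col 4: drop X → no win
col 5: drop X → no win
col 6: drop X → no win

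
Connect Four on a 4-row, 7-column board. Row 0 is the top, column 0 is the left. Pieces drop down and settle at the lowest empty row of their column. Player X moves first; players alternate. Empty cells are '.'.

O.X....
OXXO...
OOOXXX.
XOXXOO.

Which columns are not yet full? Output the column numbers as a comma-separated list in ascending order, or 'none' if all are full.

col 0: top cell = 'O' → FULL
col 1: top cell = '.' → open
col 2: top cell = 'X' → FULL
col 3: top cell = '.' → open
col 4: top cell = '.' → open
col 5: top cell = '.' → open
col 6: top cell = '.' → open

Answer: 1,3,4,5,6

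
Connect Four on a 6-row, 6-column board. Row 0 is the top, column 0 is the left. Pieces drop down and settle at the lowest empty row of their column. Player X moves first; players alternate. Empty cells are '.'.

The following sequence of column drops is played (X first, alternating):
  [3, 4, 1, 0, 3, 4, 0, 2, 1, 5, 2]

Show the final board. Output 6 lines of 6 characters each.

Move 1: X drops in col 3, lands at row 5
Move 2: O drops in col 4, lands at row 5
Move 3: X drops in col 1, lands at row 5
Move 4: O drops in col 0, lands at row 5
Move 5: X drops in col 3, lands at row 4
Move 6: O drops in col 4, lands at row 4
Move 7: X drops in col 0, lands at row 4
Move 8: O drops in col 2, lands at row 5
Move 9: X drops in col 1, lands at row 4
Move 10: O drops in col 5, lands at row 5
Move 11: X drops in col 2, lands at row 4

Answer: ......
......
......
......
XXXXO.
OXOXOO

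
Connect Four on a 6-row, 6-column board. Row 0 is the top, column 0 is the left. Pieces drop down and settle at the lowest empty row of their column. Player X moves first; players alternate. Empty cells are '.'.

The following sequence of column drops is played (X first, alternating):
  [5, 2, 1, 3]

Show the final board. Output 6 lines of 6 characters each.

Move 1: X drops in col 5, lands at row 5
Move 2: O drops in col 2, lands at row 5
Move 3: X drops in col 1, lands at row 5
Move 4: O drops in col 3, lands at row 5

Answer: ......
......
......
......
......
.XOO.X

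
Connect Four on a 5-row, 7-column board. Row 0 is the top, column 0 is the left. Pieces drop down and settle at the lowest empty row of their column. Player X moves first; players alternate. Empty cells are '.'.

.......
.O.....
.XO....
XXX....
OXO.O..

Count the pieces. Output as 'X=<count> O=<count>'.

X=5 O=5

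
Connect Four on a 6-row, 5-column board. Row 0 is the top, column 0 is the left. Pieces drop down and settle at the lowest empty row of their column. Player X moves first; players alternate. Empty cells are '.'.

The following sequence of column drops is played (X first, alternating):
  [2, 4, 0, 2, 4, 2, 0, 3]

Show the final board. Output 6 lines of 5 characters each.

Move 1: X drops in col 2, lands at row 5
Move 2: O drops in col 4, lands at row 5
Move 3: X drops in col 0, lands at row 5
Move 4: O drops in col 2, lands at row 4
Move 5: X drops in col 4, lands at row 4
Move 6: O drops in col 2, lands at row 3
Move 7: X drops in col 0, lands at row 4
Move 8: O drops in col 3, lands at row 5

Answer: .....
.....
.....
..O..
X.O.X
X.XOO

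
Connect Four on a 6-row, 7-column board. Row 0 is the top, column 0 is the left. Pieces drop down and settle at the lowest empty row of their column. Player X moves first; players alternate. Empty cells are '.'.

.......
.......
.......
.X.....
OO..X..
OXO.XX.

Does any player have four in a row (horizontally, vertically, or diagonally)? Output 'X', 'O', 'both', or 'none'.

none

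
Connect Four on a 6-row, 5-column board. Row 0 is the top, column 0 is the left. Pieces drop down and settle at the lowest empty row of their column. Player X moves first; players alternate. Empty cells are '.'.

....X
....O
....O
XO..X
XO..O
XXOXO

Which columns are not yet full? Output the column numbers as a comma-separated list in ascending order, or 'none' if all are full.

Answer: 0,1,2,3

Derivation:
col 0: top cell = '.' → open
col 1: top cell = '.' → open
col 2: top cell = '.' → open
col 3: top cell = '.' → open
col 4: top cell = 'X' → FULL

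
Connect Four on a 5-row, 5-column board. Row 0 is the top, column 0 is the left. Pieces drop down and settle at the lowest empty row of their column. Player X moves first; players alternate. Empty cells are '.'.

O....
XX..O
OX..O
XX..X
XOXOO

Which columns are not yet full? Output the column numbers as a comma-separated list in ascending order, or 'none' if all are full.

Answer: 1,2,3,4

Derivation:
col 0: top cell = 'O' → FULL
col 1: top cell = '.' → open
col 2: top cell = '.' → open
col 3: top cell = '.' → open
col 4: top cell = '.' → open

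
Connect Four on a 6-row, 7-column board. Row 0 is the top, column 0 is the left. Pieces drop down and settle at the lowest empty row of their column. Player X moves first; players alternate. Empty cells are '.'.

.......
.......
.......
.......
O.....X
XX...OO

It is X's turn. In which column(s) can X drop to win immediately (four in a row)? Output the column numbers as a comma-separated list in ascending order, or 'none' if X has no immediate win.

col 0: drop X → no win
col 1: drop X → no win
col 2: drop X → no win
col 3: drop X → no win
col 4: drop X → no win
col 5: drop X → no win
col 6: drop X → no win

Answer: none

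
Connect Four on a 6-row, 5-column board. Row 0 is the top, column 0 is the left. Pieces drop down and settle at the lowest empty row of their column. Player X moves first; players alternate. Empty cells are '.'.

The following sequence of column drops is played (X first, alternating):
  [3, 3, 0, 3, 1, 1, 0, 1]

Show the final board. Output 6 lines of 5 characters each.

Answer: .....
.....
.....
.O.O.
XO.O.
XX.X.

Derivation:
Move 1: X drops in col 3, lands at row 5
Move 2: O drops in col 3, lands at row 4
Move 3: X drops in col 0, lands at row 5
Move 4: O drops in col 3, lands at row 3
Move 5: X drops in col 1, lands at row 5
Move 6: O drops in col 1, lands at row 4
Move 7: X drops in col 0, lands at row 4
Move 8: O drops in col 1, lands at row 3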